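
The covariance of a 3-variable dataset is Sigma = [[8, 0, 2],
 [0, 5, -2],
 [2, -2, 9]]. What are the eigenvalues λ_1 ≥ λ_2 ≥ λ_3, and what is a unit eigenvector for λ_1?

Step 1 — characteristic polynomial p(λ) = det(λI - Sigma) = λ³ - tr·λ² + c_1·λ - det, where tr = trace, c_1 = sum of the principal 2×2 minors, det = det(Sigma):
  tr = 8 + 5 + 9 = 22,
  c_1 = (8·5 - (0)²) + (8·9 - (2)²) + (5·9 - (-2)²) = 40 + 68 + 41 = 149,
  det = 8·(5·9 - (-2)²) - (0)·((0)·9 - (-2)·(2)) + (2)·((0)·(-2) - 5·(2)) = 8·(41) - (0)·(4) + (2)·(-10) = 308.
  So p(λ) = λ³ - 22λ² + 149λ - 308.
Step 2 — look for an integer root (rational root theorem: any rational root is an integer divisor of 308). Testing λ = 4:
  p(4) = 64 - 352 + 596 - 308 = 0  ✓
  Dividing out (λ - 4): p(λ) = (λ - 4)(λ² - 18λ + 77).
Step 3 — remaining eigenvalues from the quadratic λ² - 18λ + 77 = 0:
  Δ = 18² - 4·77 = 324 - 308 = 16,  λ = (18 ± √16)/2 = (18 ± 4)/2 = 11 or 7.
  Sorted: λ_1 = 11,  λ_2 = 7,  λ_3 = 4  (check: sum = 22 = tr ✓).

Step 4 — unit eigenvector for λ_1 = 11: v spans the null space of (Sigma - λ_1 I), whose rows are
  r_1 = (-3, 0, 2),  r_2 = (0, -6, -2),  r_3 = (2, -2, -2).
  v is orthogonal to every row, so take v ∝ r_1 × r_2 = ((0)·(-2) - (2)·(-6), (2)·(0) - (-3)·(-2), (-3)·(-6) - (0)·(0)) = (12, -6, 18).
  Rescale (divide by 6): u = (2, -1, 3).
  ||u|| = √((2)² + (-1)² + (3)²) = √(14) ≈ 3.7417,  v_1 = u/||u|| ≈ (0.5345, -0.2673, 0.8018) (||v_1|| = 1).

λ_1 = 11,  λ_2 = 7,  λ_3 = 4;  v_1 ≈ (0.5345, -0.2673, 0.8018)


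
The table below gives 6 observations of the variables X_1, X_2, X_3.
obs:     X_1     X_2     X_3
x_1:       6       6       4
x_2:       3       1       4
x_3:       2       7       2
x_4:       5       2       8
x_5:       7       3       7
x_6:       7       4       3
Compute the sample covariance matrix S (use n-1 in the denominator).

Step 1 — column means:
  mean(X_1) = (6 + 3 + 2 + 5 + 7 + 7) / 6 = 30/6 = 5
  mean(X_2) = (6 + 1 + 7 + 2 + 3 + 4) / 6 = 23/6 = 3.8333
  mean(X_3) = (4 + 4 + 2 + 8 + 7 + 3) / 6 = 28/6 = 4.6667

Step 2 — sample covariance S[i,j] = (1/(n-1)) · Σ_k (x_{k,i} - mean_i) · (x_{k,j} - mean_j), with n-1 = 5.
  S[X_1,X_1] = ((1)·(1) + (-2)·(-2) + (-3)·(-3) + (0)·(0) + (2)·(2) + (2)·(2)) / 5 = 22/5 = 4.4
  S[X_1,X_2] = ((1)·(2.1667) + (-2)·(-2.8333) + (-3)·(3.1667) + (0)·(-1.8333) + (2)·(-0.8333) + (2)·(0.1667)) / 5 = -3/5 = -0.6
  S[X_1,X_3] = ((1)·(-0.6667) + (-2)·(-0.6667) + (-3)·(-2.6667) + (0)·(3.3333) + (2)·(2.3333) + (2)·(-1.6667)) / 5 = 10/5 = 2
  S[X_2,X_2] = ((2.1667)·(2.1667) + (-2.8333)·(-2.8333) + (3.1667)·(3.1667) + (-1.8333)·(-1.8333) + (-0.8333)·(-0.8333) + (0.1667)·(0.1667)) / 5 = 26.8333/5 = 5.3667
  S[X_2,X_3] = ((2.1667)·(-0.6667) + (-2.8333)·(-0.6667) + (3.1667)·(-2.6667) + (-1.8333)·(3.3333) + (-0.8333)·(2.3333) + (0.1667)·(-1.6667)) / 5 = -16.3333/5 = -3.2667
  S[X_3,X_3] = ((-0.6667)·(-0.6667) + (-0.6667)·(-0.6667) + (-2.6667)·(-2.6667) + (3.3333)·(3.3333) + (2.3333)·(2.3333) + (-1.6667)·(-1.6667)) / 5 = 27.3333/5 = 5.4667

S is symmetric (S[j,i] = S[i,j]). Assembling:

S = [[4.4, -0.6, 2],
 [-0.6, 5.3667, -3.2667],
 [2, -3.2667, 5.4667]]


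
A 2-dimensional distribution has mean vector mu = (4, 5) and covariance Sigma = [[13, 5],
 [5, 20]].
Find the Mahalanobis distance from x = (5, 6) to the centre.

Step 1 — centre the observation: (x - mu) = (1, 1).

Step 2 — invert Sigma. det(Sigma) = 13·20 - (5)² = 235.
  Sigma^{-1} = (1/det) · [[d, -b], [-b, a]] = [[0.0851, -0.0213],
 [-0.0213, 0.0553]].

Step 3 — form the quadratic (x - mu)^T · Sigma^{-1} · (x - mu):
  Sigma^{-1} · (x - mu) = (0.0638, 0.034).
  (x - mu)^T · [Sigma^{-1} · (x - mu)] = (1)·(0.0638) + (1)·(0.034) = 0.0979.

Step 4 — take square root: d = √(0.0979) ≈ 0.3128.

d(x, mu) = √(0.0979) ≈ 0.3128


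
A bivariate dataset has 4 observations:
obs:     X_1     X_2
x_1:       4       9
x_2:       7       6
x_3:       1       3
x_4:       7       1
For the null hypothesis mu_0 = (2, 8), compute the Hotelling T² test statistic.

Step 1 — sample mean vector:
  mean(X_1) = (4 + 7 + 1 + 7) / 4 = 19/4 = 4.75
  mean(X_2) = (9 + 6 + 3 + 1) / 4 = 19/4 = 4.75
  x̄ = (4.75, 4.75),  deviation x̄ - mu_0 = (4.75, 4.75) - (2, 8) = (2.75, -3.25).

Step 2 — sample covariance matrix, S[i,j] = (1/(n-1)) · Σ_k (x_{k,i} - mean_i) · (x_{k,j} - mean_j), divisor n-1 = 3:
  S[X_1,X_1] = ((-0.75)·(-0.75) + (2.25)·(2.25) + (-3.75)·(-3.75) + (2.25)·(2.25)) / 3 = 24.75/3 = 8.25
  S[X_1,X_2] = ((-0.75)·(4.25) + (2.25)·(1.25) + (-3.75)·(-1.75) + (2.25)·(-3.75)) / 3 = -2.25/3 = -0.75
  S[X_2,X_2] = ((4.25)·(4.25) + (1.25)·(1.25) + (-1.75)·(-1.75) + (-3.75)·(-3.75)) / 3 = 36.75/3 = 12.25
  S = [[8.25, -0.75],
 [-0.75, 12.25]].

Step 3 — invert S. det(S) = 8.25·12.25 - (-0.75)² = 100.5.
  S^{-1} = (1/det) · [[d, -b], [-b, a]] = [[0.1219, 0.0075],
 [0.0075, 0.0821]].

Step 4 — quadratic form (x̄ - mu_0)^T · S^{-1} · (x̄ - mu_0):
  S^{-1} · (x̄ - mu_0) = (0.3109, -0.2463),
  (x̄ - mu_0)^T · [...] = (2.75)·(0.3109) + (-3.25)·(-0.2463) = 1.6555.

Step 5 — scale by n: T² = 4 · 1.6555 = 6.6219.

T² ≈ 6.6219


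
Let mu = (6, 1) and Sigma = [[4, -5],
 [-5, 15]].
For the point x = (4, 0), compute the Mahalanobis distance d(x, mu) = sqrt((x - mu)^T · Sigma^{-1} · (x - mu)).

Step 1 — centre the observation: (x - mu) = (-2, -1).

Step 2 — invert Sigma. det(Sigma) = 4·15 - (-5)² = 35.
  Sigma^{-1} = (1/det) · [[d, -b], [-b, a]] = [[0.4286, 0.1429],
 [0.1429, 0.1143]].

Step 3 — form the quadratic (x - mu)^T · Sigma^{-1} · (x - mu):
  Sigma^{-1} · (x - mu) = (-1, -0.4).
  (x - mu)^T · [Sigma^{-1} · (x - mu)] = (-2)·(-1) + (-1)·(-0.4) = 2.4.

Step 4 — take square root: d = √(2.4) ≈ 1.5492.

d(x, mu) = √(2.4) ≈ 1.5492


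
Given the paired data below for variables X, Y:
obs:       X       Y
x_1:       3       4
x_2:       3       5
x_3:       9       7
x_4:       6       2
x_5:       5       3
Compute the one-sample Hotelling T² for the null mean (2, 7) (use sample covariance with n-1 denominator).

Step 1 — sample mean vector:
  mean(X) = (3 + 3 + 9 + 6 + 5) / 5 = 26/5 = 5.2
  mean(Y) = (4 + 5 + 7 + 2 + 3) / 5 = 21/5 = 4.2
  x̄ = (5.2, 4.2),  deviation x̄ - mu_0 = (5.2, 4.2) - (2, 7) = (3.2, -2.8).

Step 2 — sample covariance matrix, S[i,j] = (1/(n-1)) · Σ_k (x_{k,i} - mean_i) · (x_{k,j} - mean_j), divisor n-1 = 4:
  S[X,X] = ((-2.2)·(-2.2) + (-2.2)·(-2.2) + (3.8)·(3.8) + (0.8)·(0.8) + (-0.2)·(-0.2)) / 4 = 24.8/4 = 6.2
  S[X,Y] = ((-2.2)·(-0.2) + (-2.2)·(0.8) + (3.8)·(2.8) + (0.8)·(-2.2) + (-0.2)·(-1.2)) / 4 = 7.8/4 = 1.95
  S[Y,Y] = ((-0.2)·(-0.2) + (0.8)·(0.8) + (2.8)·(2.8) + (-2.2)·(-2.2) + (-1.2)·(-1.2)) / 4 = 14.8/4 = 3.7
  S = [[6.2, 1.95],
 [1.95, 3.7]].

Step 3 — invert S. det(S) = 6.2·3.7 - (1.95)² = 19.1375.
  S^{-1} = (1/det) · [[d, -b], [-b, a]] = [[0.1933, -0.1019],
 [-0.1019, 0.324]].

Step 4 — quadratic form (x̄ - mu_0)^T · S^{-1} · (x̄ - mu_0):
  S^{-1} · (x̄ - mu_0) = (0.904, -1.2332),
  (x̄ - mu_0)^T · [...] = (3.2)·(0.904) + (-2.8)·(-1.2332) = 6.3457.

Step 5 — scale by n: T² = 5 · 6.3457 = 31.7283.

T² ≈ 31.7283


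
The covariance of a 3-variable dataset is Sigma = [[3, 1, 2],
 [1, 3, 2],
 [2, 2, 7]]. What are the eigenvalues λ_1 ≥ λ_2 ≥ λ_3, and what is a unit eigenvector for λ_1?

Step 1 — characteristic polynomial p(λ) = det(λI - Sigma) = λ³ - tr·λ² + c_1·λ - det, where tr = trace, c_1 = sum of the principal 2×2 minors, det = det(Sigma):
  tr = 3 + 3 + 7 = 13,
  c_1 = (3·3 - (1)²) + (3·7 - (2)²) + (3·7 - (2)²) = 8 + 17 + 17 = 42,
  det = 3·(3·7 - (2)²) - (1)·((1)·7 - (2)·(2)) + (2)·((1)·(2) - 3·(2)) = 3·(17) - (1)·(3) + (2)·(-4) = 40.
  So p(λ) = λ³ - 13λ² + 42λ - 40.
Step 2 — look for an integer root (rational root theorem: any rational root is an integer divisor of 40). Testing λ = 2:
  p(2) = 8 - 52 + 84 - 40 = 0  ✓
  Dividing out (λ - 2): p(λ) = (λ - 2)(λ² - 11λ + 20).
Step 3 — remaining eigenvalues from the quadratic λ² - 11λ + 20 = 0:
  Δ = 11² - 4·20 = 121 - 80 = 41,  λ = (11 ± √41)/2 = (11 ± 6.4031)/2 ≈ 8.7016 or 2.2984.
  Sorted: λ_1 = 8.7016,  λ_2 = 2.2984,  λ_3 = 2  (check: sum = 13 = tr ✓).

Step 4 — unit eigenvector for λ_1 ≈ 8.7016: v spans the null space of (Sigma - λ_1 I), whose rows are
  r_1 = (-5.7016, 1, 2),  r_2 = (1, -5.7016, 2),  r_3 = (2, 2, -1.7016).
  v is orthogonal to every row, so take v ∝ r_1 × r_2 = ((1)·(2) - (2)·(-5.7016), (2)·(1) - (-5.7016)·(2), (-5.7016)·(-5.7016) - (1)·(1)) ≈ (13.4031, 13.4031, 31.5078).
  Let u = (13.4031, 13.4031, 31.5078).
  ||u|| = √((13.4031)² + (13.4031)² + (31.5078)²) = √(1352.0296) ≈ 36.77,  v_1 = u/||u|| ≈ (0.3645, 0.3645, 0.8569) (||v_1|| = 1).

λ_1 = 8.7016,  λ_2 = 2.2984,  λ_3 = 2;  v_1 ≈ (0.3645, 0.3645, 0.8569)


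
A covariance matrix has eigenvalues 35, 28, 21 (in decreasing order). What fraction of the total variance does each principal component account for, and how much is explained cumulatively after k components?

Step 1 — total variance = trace(Sigma) = Σ λ_i = 35 + 28 + 21 = 84.

Step 2 — fraction explained by component i = λ_i / Σ λ:
  PC1: 35/84 = 0.4167
  PC2: 28/84 = 0.3333
  PC3: 21/84 = 0.25

Step 3 — cumulative fraction after k components = (λ_1 + ... + λ_k) / Σ λ:
  k = 1: 35/84 = 0.4167
  k = 2: (35 + 28)/84 = 63/84 = 0.75
  k = 3: (35 + 28 + 21)/84 = 84/84 = 1

Summary (fraction, with percent):

explained: PC1 0.4167 (41.67%), PC2 0.3333 (33.33%), PC3 0.25 (25%);  cumulative: 0.4167, 0.75, 1


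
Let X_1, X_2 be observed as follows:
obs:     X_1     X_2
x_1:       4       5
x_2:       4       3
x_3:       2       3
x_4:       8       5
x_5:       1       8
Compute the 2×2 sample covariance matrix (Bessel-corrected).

Step 1 — column means:
  mean(X_1) = (4 + 4 + 2 + 8 + 1) / 5 = 19/5 = 3.8
  mean(X_2) = (5 + 3 + 3 + 5 + 8) / 5 = 24/5 = 4.8

Step 2 — sample covariance S[i,j] = (1/(n-1)) · Σ_k (x_{k,i} - mean_i) · (x_{k,j} - mean_j), with n-1 = 4.
  S[X_1,X_1] = ((0.2)·(0.2) + (0.2)·(0.2) + (-1.8)·(-1.8) + (4.2)·(4.2) + (-2.8)·(-2.8)) / 4 = 28.8/4 = 7.2
  S[X_1,X_2] = ((0.2)·(0.2) + (0.2)·(-1.8) + (-1.8)·(-1.8) + (4.2)·(0.2) + (-2.8)·(3.2)) / 4 = -5.2/4 = -1.3
  S[X_2,X_2] = ((0.2)·(0.2) + (-1.8)·(-1.8) + (-1.8)·(-1.8) + (0.2)·(0.2) + (3.2)·(3.2)) / 4 = 16.8/4 = 4.2

S is symmetric (S[j,i] = S[i,j]). Assembling:

S = [[7.2, -1.3],
 [-1.3, 4.2]]


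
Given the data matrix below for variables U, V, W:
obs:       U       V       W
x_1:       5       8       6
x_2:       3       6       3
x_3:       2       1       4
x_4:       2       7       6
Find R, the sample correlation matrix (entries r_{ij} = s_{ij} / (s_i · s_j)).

Step 1 — column means:
  mean(U) = (5 + 3 + 2 + 2) / 4 = 12/4 = 3
  mean(V) = (8 + 6 + 1 + 7) / 4 = 22/4 = 5.5
  mean(W) = (6 + 3 + 4 + 6) / 4 = 19/4 = 4.75

Step 2 — sample variances and covariances s[i,j] = (1/(n-1)) · Σ_k (x_{k,i} - mean_i) · (x_{k,j} - mean_j), with n-1 = 3:
  s[U,U] = ((2)·(2) + (0)·(0) + (-1)·(-1) + (-1)·(-1)) / 3 = 6/3 = 2
  s[U,V] = ((2)·(2.5) + (0)·(0.5) + (-1)·(-4.5) + (-1)·(1.5)) / 3 = 8/3 = 2.6667
  s[U,W] = ((2)·(1.25) + (0)·(-1.75) + (-1)·(-0.75) + (-1)·(1.25)) / 3 = 2/3 = 0.6667
  s[V,V] = ((2.5)·(2.5) + (0.5)·(0.5) + (-4.5)·(-4.5) + (1.5)·(1.5)) / 3 = 29/3 = 9.6667
  s[V,W] = ((2.5)·(1.25) + (0.5)·(-1.75) + (-4.5)·(-0.75) + (1.5)·(1.25)) / 3 = 7.5/3 = 2.5
  s[W,W] = ((1.25)·(1.25) + (-1.75)·(-1.75) + (-0.75)·(-0.75) + (1.25)·(1.25)) / 3 = 6.75/3 = 2.25
  Sample standard deviations s_i = √(s[i,i]):
  s(U) = √(2) = 1.4142
  s(V) = √(9.6667) = 3.1091
  s(W) = √(2.25) = 1.5

Step 3 — r_{ij} = s_{ij} / (s_i · s_j):
  r[U,U] = 1 (diagonal).
  r[U,V] = 2.6667 / (1.4142 · 3.1091) = 2.6667 / 4.397 = 0.6065
  r[U,W] = 0.6667 / (1.4142 · 1.5) = 0.6667 / 2.1213 = 0.3143
  r[V,V] = 1 (diagonal).
  r[V,W] = 2.5 / (3.1091 · 1.5) = 2.5 / 4.6637 = 0.5361
  r[W,W] = 1 (diagonal).

R is symmetric with unit diagonal. Assembling:

R = [[1, 0.6065, 0.3143],
 [0.6065, 1, 0.5361],
 [0.3143, 0.5361, 1]]


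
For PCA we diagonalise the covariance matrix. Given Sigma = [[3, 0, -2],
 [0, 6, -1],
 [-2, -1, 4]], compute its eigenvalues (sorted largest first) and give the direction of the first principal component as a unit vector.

Step 1 — characteristic polynomial p(λ) = det(λI - Sigma) = λ³ - tr·λ² + c_1·λ - det, where tr = trace, c_1 = sum of the principal 2×2 minors, det = det(Sigma):
  tr = 3 + 6 + 4 = 13,
  c_1 = (3·6 - (0)²) + (3·4 - (-2)²) + (6·4 - (-1)²) = 18 + 8 + 23 = 49,
  det = 3·(6·4 - (-1)²) - (0)·((0)·4 - (-1)·(-2)) + (-2)·((0)·(-1) - 6·(-2)) = 3·(23) - (0)·(-2) + (-2)·(12) = 45.
  So p(λ) = λ³ - 13λ² + 49λ - 45.
Step 2 — look for an integer root (rational root theorem: any rational root is an integer divisor of 45). Testing λ = 5:
  p(5) = 125 - 325 + 245 - 45 = 0  ✓
  Dividing out (λ - 5): p(λ) = (λ - 5)(λ² - 8λ + 9).
Step 3 — remaining eigenvalues from the quadratic λ² - 8λ + 9 = 0:
  Δ = 8² - 4·9 = 64 - 36 = 28,  λ = (8 ± √28)/2 = (8 ± 5.2915)/2 ≈ 6.6458 or 1.3542.
  Sorted: λ_1 = 6.6458,  λ_2 = 5,  λ_3 = 1.3542  (check: sum = 13 = tr ✓).

Step 4 — unit eigenvector for λ_1 ≈ 6.6458: v spans the null space of (Sigma - λ_1 I), whose rows are
  r_1 = (-3.6458, 0, -2),  r_2 = (0, -0.6458, -1),  r_3 = (-2, -1, -2.6458).
  v is orthogonal to every row, so take v ∝ r_1 × r_2 = ((0)·(-1) - (-2)·(-0.6458), (-2)·(0) - (-3.6458)·(-1), (-3.6458)·(-0.6458) - (0)·(0)) ≈ (-1.2915, -3.6458, 2.3542).
  Rescale (multiply by -1 so the first nonzero entry is positive): u = (1.2915, 3.6458, -2.3542).
  ||u|| = √((1.2915)² + (3.6458)² + (-2.3542)²) = √(20.502) ≈ 4.5279,  v_1 = u/||u|| ≈ (0.2852, 0.8052, -0.5199) (||v_1|| = 1).

λ_1 = 6.6458,  λ_2 = 5,  λ_3 = 1.3542;  v_1 ≈ (0.2852, 0.8052, -0.5199)


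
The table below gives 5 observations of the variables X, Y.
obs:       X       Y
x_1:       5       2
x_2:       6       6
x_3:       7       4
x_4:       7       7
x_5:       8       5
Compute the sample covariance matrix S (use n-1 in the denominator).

Step 1 — column means:
  mean(X) = (5 + 6 + 7 + 7 + 8) / 5 = 33/5 = 6.6
  mean(Y) = (2 + 6 + 4 + 7 + 5) / 5 = 24/5 = 4.8

Step 2 — sample covariance S[i,j] = (1/(n-1)) · Σ_k (x_{k,i} - mean_i) · (x_{k,j} - mean_j), with n-1 = 4.
  S[X,X] = ((-1.6)·(-1.6) + (-0.6)·(-0.6) + (0.4)·(0.4) + (0.4)·(0.4) + (1.4)·(1.4)) / 4 = 5.2/4 = 1.3
  S[X,Y] = ((-1.6)·(-2.8) + (-0.6)·(1.2) + (0.4)·(-0.8) + (0.4)·(2.2) + (1.4)·(0.2)) / 4 = 4.6/4 = 1.15
  S[Y,Y] = ((-2.8)·(-2.8) + (1.2)·(1.2) + (-0.8)·(-0.8) + (2.2)·(2.2) + (0.2)·(0.2)) / 4 = 14.8/4 = 3.7

S is symmetric (S[j,i] = S[i,j]). Assembling:

S = [[1.3, 1.15],
 [1.15, 3.7]]


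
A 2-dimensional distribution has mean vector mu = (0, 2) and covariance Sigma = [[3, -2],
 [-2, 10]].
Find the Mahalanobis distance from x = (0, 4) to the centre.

Step 1 — centre the observation: (x - mu) = (0, 2).

Step 2 — invert Sigma. det(Sigma) = 3·10 - (-2)² = 26.
  Sigma^{-1} = (1/det) · [[d, -b], [-b, a]] = [[0.3846, 0.0769],
 [0.0769, 0.1154]].

Step 3 — form the quadratic (x - mu)^T · Sigma^{-1} · (x - mu):
  Sigma^{-1} · (x - mu) = (0.1538, 0.2308).
  (x - mu)^T · [Sigma^{-1} · (x - mu)] = (0)·(0.1538) + (2)·(0.2308) = 0.4615.

Step 4 — take square root: d = √(0.4615) ≈ 0.6794.

d(x, mu) = √(0.4615) ≈ 0.6794


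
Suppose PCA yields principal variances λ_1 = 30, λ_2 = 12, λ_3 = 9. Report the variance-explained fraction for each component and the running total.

Step 1 — total variance = trace(Sigma) = Σ λ_i = 30 + 12 + 9 = 51.

Step 2 — fraction explained by component i = λ_i / Σ λ:
  PC1: 30/51 = 0.5882
  PC2: 12/51 = 0.2353
  PC3: 9/51 = 0.1765

Step 3 — cumulative fraction after k components = (λ_1 + ... + λ_k) / Σ λ:
  k = 1: 30/51 = 0.5882
  k = 2: (30 + 12)/51 = 42/51 = 0.8235
  k = 3: (30 + 12 + 9)/51 = 51/51 = 1

Summary (fraction, with percent):

explained: PC1 0.5882 (58.82%), PC2 0.2353 (23.53%), PC3 0.1765 (17.65%);  cumulative: 0.5882, 0.8235, 1


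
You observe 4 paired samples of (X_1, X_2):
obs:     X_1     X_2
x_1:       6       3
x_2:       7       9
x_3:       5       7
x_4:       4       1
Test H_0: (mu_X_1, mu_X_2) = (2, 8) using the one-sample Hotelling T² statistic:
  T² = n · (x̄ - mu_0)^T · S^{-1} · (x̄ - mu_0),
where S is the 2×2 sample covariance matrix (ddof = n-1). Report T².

Step 1 — sample mean vector:
  mean(X_1) = (6 + 7 + 5 + 4) / 4 = 22/4 = 5.5
  mean(X_2) = (3 + 9 + 7 + 1) / 4 = 20/4 = 5
  x̄ = (5.5, 5),  deviation x̄ - mu_0 = (5.5, 5) - (2, 8) = (3.5, -3).

Step 2 — sample covariance matrix, S[i,j] = (1/(n-1)) · Σ_k (x_{k,i} - mean_i) · (x_{k,j} - mean_j), divisor n-1 = 3:
  S[X_1,X_1] = ((0.5)·(0.5) + (1.5)·(1.5) + (-0.5)·(-0.5) + (-1.5)·(-1.5)) / 3 = 5/3 = 1.6667
  S[X_1,X_2] = ((0.5)·(-2) + (1.5)·(4) + (-0.5)·(2) + (-1.5)·(-4)) / 3 = 10/3 = 3.3333
  S[X_2,X_2] = ((-2)·(-2) + (4)·(4) + (2)·(2) + (-4)·(-4)) / 3 = 40/3 = 13.3333
  S = [[1.6667, 3.3333],
 [3.3333, 13.3333]].

Step 3 — invert S. det(S) = 1.6667·13.3333 - (3.3333)² = 11.1111.
  S^{-1} = (1/det) · [[d, -b], [-b, a]] = [[1.2, -0.3],
 [-0.3, 0.15]].

Step 4 — quadratic form (x̄ - mu_0)^T · S^{-1} · (x̄ - mu_0):
  S^{-1} · (x̄ - mu_0) = (5.1, -1.5),
  (x̄ - mu_0)^T · [...] = (3.5)·(5.1) + (-3)·(-1.5) = 22.35.

Step 5 — scale by n: T² = 4 · 22.35 = 89.4.

T² ≈ 89.4


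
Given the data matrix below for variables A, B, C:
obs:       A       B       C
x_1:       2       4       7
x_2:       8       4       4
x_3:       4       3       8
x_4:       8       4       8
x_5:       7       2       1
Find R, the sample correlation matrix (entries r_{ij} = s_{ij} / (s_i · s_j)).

Step 1 — column means:
  mean(A) = (2 + 8 + 4 + 8 + 7) / 5 = 29/5 = 5.8
  mean(B) = (4 + 4 + 3 + 4 + 2) / 5 = 17/5 = 3.4
  mean(C) = (7 + 4 + 8 + 8 + 1) / 5 = 28/5 = 5.6

Step 2 — sample variances and covariances s[i,j] = (1/(n-1)) · Σ_k (x_{k,i} - mean_i) · (x_{k,j} - mean_j), with n-1 = 4:
  s[A,A] = ((-3.8)·(-3.8) + (2.2)·(2.2) + (-1.8)·(-1.8) + (2.2)·(2.2) + (1.2)·(1.2)) / 4 = 28.8/4 = 7.2
  s[A,B] = ((-3.8)·(0.6) + (2.2)·(0.6) + (-1.8)·(-0.4) + (2.2)·(0.6) + (1.2)·(-1.4)) / 4 = -0.6/4 = -0.15
  s[A,C] = ((-3.8)·(1.4) + (2.2)·(-1.6) + (-1.8)·(2.4) + (2.2)·(2.4) + (1.2)·(-4.6)) / 4 = -13.4/4 = -3.35
  s[B,B] = ((0.6)·(0.6) + (0.6)·(0.6) + (-0.4)·(-0.4) + (0.6)·(0.6) + (-1.4)·(-1.4)) / 4 = 3.2/4 = 0.8
  s[B,C] = ((0.6)·(1.4) + (0.6)·(-1.6) + (-0.4)·(2.4) + (0.6)·(2.4) + (-1.4)·(-4.6)) / 4 = 6.8/4 = 1.7
  s[C,C] = ((1.4)·(1.4) + (-1.6)·(-1.6) + (2.4)·(2.4) + (2.4)·(2.4) + (-4.6)·(-4.6)) / 4 = 37.2/4 = 9.3
  Sample standard deviations s_i = √(s[i,i]):
  s(A) = √(7.2) = 2.6833
  s(B) = √(0.8) = 0.8944
  s(C) = √(9.3) = 3.0496

Step 3 — r_{ij} = s_{ij} / (s_i · s_j):
  r[A,A] = 1 (diagonal).
  r[A,B] = -0.15 / (2.6833 · 0.8944) = -0.15 / 2.4 = -0.0625
  r[A,C] = -3.35 / (2.6833 · 3.0496) = -3.35 / 8.1829 = -0.4094
  r[B,B] = 1 (diagonal).
  r[B,C] = 1.7 / (0.8944 · 3.0496) = 1.7 / 2.7276 = 0.6233
  r[C,C] = 1 (diagonal).

R is symmetric with unit diagonal. Assembling:

R = [[1, -0.0625, -0.4094],
 [-0.0625, 1, 0.6233],
 [-0.4094, 0.6233, 1]]


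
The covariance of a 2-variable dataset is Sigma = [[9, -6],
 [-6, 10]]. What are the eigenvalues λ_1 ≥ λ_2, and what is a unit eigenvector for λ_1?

Step 1 — characteristic polynomial of 2×2 Sigma:
  det(Sigma - λI) = λ² - trace · λ + det = 0.
  trace = 9 + 10 = 19, det = 9·10 - (-6)² = 54.
Step 2 — discriminant:
  Δ = trace² - 4·det = 361 - 216 = 145.
Step 3 — eigenvalues:
  λ = (trace ± √Δ)/2 = (19 ± 12.0416)/2,
  λ_1 = 15.5208,  λ_2 = 3.4792.

Step 4 — unit eigenvector for λ_1: solve (Sigma - λ_1 I)v = 0. First row:
  (9 - 15.5208)·v_x + (-6)·v_y = 0, i.e. (-6.5208)·v_x + (-6)·v_y = 0,
  so v ∝ (b, λ_1 - a) = (-6, 6.5208); multiply by -1 so the first entry is positive: u = (6, -6.5208).
  ||u|| = √((6)² + (-6.5208)²) = √(78.5208) ≈ 8.8612,
  v_1 = u/||u|| ≈ (0.6771, -0.7359) (||v_1|| = 1).

λ_1 = 15.5208,  λ_2 = 3.4792;  v_1 ≈ (0.6771, -0.7359)


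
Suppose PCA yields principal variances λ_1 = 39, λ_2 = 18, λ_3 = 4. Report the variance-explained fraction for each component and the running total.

Step 1 — total variance = trace(Sigma) = Σ λ_i = 39 + 18 + 4 = 61.

Step 2 — fraction explained by component i = λ_i / Σ λ:
  PC1: 39/61 = 0.6393
  PC2: 18/61 = 0.2951
  PC3: 4/61 = 0.0656

Step 3 — cumulative fraction after k components = (λ_1 + ... + λ_k) / Σ λ:
  k = 1: 39/61 = 0.6393
  k = 2: (39 + 18)/61 = 57/61 = 0.9344
  k = 3: (39 + 18 + 4)/61 = 61/61 = 1

Summary (fraction, with percent):

explained: PC1 0.6393 (63.93%), PC2 0.2951 (29.51%), PC3 0.0656 (6.56%);  cumulative: 0.6393, 0.9344, 1


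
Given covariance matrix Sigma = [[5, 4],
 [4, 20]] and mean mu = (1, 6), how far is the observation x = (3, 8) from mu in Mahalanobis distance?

Step 1 — centre the observation: (x - mu) = (2, 2).

Step 2 — invert Sigma. det(Sigma) = 5·20 - (4)² = 84.
  Sigma^{-1} = (1/det) · [[d, -b], [-b, a]] = [[0.2381, -0.0476],
 [-0.0476, 0.0595]].

Step 3 — form the quadratic (x - mu)^T · Sigma^{-1} · (x - mu):
  Sigma^{-1} · (x - mu) = (0.381, 0.0238).
  (x - mu)^T · [Sigma^{-1} · (x - mu)] = (2)·(0.381) + (2)·(0.0238) = 0.8095.

Step 4 — take square root: d = √(0.8095) ≈ 0.8997.

d(x, mu) = √(0.8095) ≈ 0.8997


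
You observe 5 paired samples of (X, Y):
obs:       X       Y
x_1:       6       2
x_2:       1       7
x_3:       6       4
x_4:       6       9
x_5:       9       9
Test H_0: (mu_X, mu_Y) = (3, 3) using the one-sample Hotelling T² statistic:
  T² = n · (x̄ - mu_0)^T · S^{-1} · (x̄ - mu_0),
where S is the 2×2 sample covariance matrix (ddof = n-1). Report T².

Step 1 — sample mean vector:
  mean(X) = (6 + 1 + 6 + 6 + 9) / 5 = 28/5 = 5.6
  mean(Y) = (2 + 7 + 4 + 9 + 9) / 5 = 31/5 = 6.2
  x̄ = (5.6, 6.2),  deviation x̄ - mu_0 = (5.6, 6.2) - (3, 3) = (2.6, 3.2).

Step 2 — sample covariance matrix, S[i,j] = (1/(n-1)) · Σ_k (x_{k,i} - mean_i) · (x_{k,j} - mean_j), divisor n-1 = 4:
  S[X,X] = ((0.4)·(0.4) + (-4.6)·(-4.6) + (0.4)·(0.4) + (0.4)·(0.4) + (3.4)·(3.4)) / 4 = 33.2/4 = 8.3
  S[X,Y] = ((0.4)·(-4.2) + (-4.6)·(0.8) + (0.4)·(-2.2) + (0.4)·(2.8) + (3.4)·(2.8)) / 4 = 4.4/4 = 1.1
  S[Y,Y] = ((-4.2)·(-4.2) + (0.8)·(0.8) + (-2.2)·(-2.2) + (2.8)·(2.8) + (2.8)·(2.8)) / 4 = 38.8/4 = 9.7
  S = [[8.3, 1.1],
 [1.1, 9.7]].

Step 3 — invert S. det(S) = 8.3·9.7 - (1.1)² = 79.3.
  S^{-1} = (1/det) · [[d, -b], [-b, a]] = [[0.1223, -0.0139],
 [-0.0139, 0.1047]].

Step 4 — quadratic form (x̄ - mu_0)^T · S^{-1} · (x̄ - mu_0):
  S^{-1} · (x̄ - mu_0) = (0.2736, 0.2989),
  (x̄ - mu_0)^T · [...] = (2.6)·(0.2736) + (3.2)·(0.2989) = 1.6678.

Step 5 — scale by n: T² = 5 · 1.6678 = 8.3392.

T² ≈ 8.3392


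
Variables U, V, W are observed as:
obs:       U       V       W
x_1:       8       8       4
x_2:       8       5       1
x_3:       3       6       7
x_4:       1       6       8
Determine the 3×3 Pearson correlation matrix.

Step 1 — column means:
  mean(U) = (8 + 8 + 3 + 1) / 4 = 20/4 = 5
  mean(V) = (8 + 5 + 6 + 6) / 4 = 25/4 = 6.25
  mean(W) = (4 + 1 + 7 + 8) / 4 = 20/4 = 5

Step 2 — sample variances and covariances s[i,j] = (1/(n-1)) · Σ_k (x_{k,i} - mean_i) · (x_{k,j} - mean_j), with n-1 = 3:
  s[U,U] = ((3)·(3) + (3)·(3) + (-2)·(-2) + (-4)·(-4)) / 3 = 38/3 = 12.6667
  s[U,V] = ((3)·(1.75) + (3)·(-1.25) + (-2)·(-0.25) + (-4)·(-0.25)) / 3 = 3/3 = 1
  s[U,W] = ((3)·(-1) + (3)·(-4) + (-2)·(2) + (-4)·(3)) / 3 = -31/3 = -10.3333
  s[V,V] = ((1.75)·(1.75) + (-1.25)·(-1.25) + (-0.25)·(-0.25) + (-0.25)·(-0.25)) / 3 = 4.75/3 = 1.5833
  s[V,W] = ((1.75)·(-1) + (-1.25)·(-4) + (-0.25)·(2) + (-0.25)·(3)) / 3 = 2/3 = 0.6667
  s[W,W] = ((-1)·(-1) + (-4)·(-4) + (2)·(2) + (3)·(3)) / 3 = 30/3 = 10
  Sample standard deviations s_i = √(s[i,i]):
  s(U) = √(12.6667) = 3.559
  s(V) = √(1.5833) = 1.2583
  s(W) = √(10) = 3.1623

Step 3 — r_{ij} = s_{ij} / (s_i · s_j):
  r[U,U] = 1 (diagonal).
  r[U,V] = 1 / (3.559 · 1.2583) = 1 / 4.4783 = 0.2233
  r[U,W] = -10.3333 / (3.559 · 3.1623) = -10.3333 / 11.2546 = -0.9181
  r[V,V] = 1 (diagonal).
  r[V,W] = 0.6667 / (1.2583 · 3.1623) = 0.6667 / 3.9791 = 0.1675
  r[W,W] = 1 (diagonal).

R is symmetric with unit diagonal. Assembling:

R = [[1, 0.2233, -0.9181],
 [0.2233, 1, 0.1675],
 [-0.9181, 0.1675, 1]]


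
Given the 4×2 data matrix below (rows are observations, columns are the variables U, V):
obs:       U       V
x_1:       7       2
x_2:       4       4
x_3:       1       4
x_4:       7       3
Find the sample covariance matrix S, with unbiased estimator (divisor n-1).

Step 1 — column means:
  mean(U) = (7 + 4 + 1 + 7) / 4 = 19/4 = 4.75
  mean(V) = (2 + 4 + 4 + 3) / 4 = 13/4 = 3.25

Step 2 — sample covariance S[i,j] = (1/(n-1)) · Σ_k (x_{k,i} - mean_i) · (x_{k,j} - mean_j), with n-1 = 3.
  S[U,U] = ((2.25)·(2.25) + (-0.75)·(-0.75) + (-3.75)·(-3.75) + (2.25)·(2.25)) / 3 = 24.75/3 = 8.25
  S[U,V] = ((2.25)·(-1.25) + (-0.75)·(0.75) + (-3.75)·(0.75) + (2.25)·(-0.25)) / 3 = -6.75/3 = -2.25
  S[V,V] = ((-1.25)·(-1.25) + (0.75)·(0.75) + (0.75)·(0.75) + (-0.25)·(-0.25)) / 3 = 2.75/3 = 0.9167

S is symmetric (S[j,i] = S[i,j]). Assembling:

S = [[8.25, -2.25],
 [-2.25, 0.9167]]


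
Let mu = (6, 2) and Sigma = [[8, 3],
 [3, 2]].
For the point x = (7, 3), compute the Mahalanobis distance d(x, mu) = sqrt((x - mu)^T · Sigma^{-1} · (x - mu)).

Step 1 — centre the observation: (x - mu) = (1, 1).

Step 2 — invert Sigma. det(Sigma) = 8·2 - (3)² = 7.
  Sigma^{-1} = (1/det) · [[d, -b], [-b, a]] = [[0.2857, -0.4286],
 [-0.4286, 1.1429]].

Step 3 — form the quadratic (x - mu)^T · Sigma^{-1} · (x - mu):
  Sigma^{-1} · (x - mu) = (-0.1429, 0.7143).
  (x - mu)^T · [Sigma^{-1} · (x - mu)] = (1)·(-0.1429) + (1)·(0.7143) = 0.5714.

Step 4 — take square root: d = √(0.5714) ≈ 0.7559.

d(x, mu) = √(0.5714) ≈ 0.7559


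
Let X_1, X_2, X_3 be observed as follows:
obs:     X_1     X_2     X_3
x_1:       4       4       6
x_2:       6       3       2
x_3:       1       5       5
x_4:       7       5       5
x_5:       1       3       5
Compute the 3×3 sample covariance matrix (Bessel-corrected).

Step 1 — column means:
  mean(X_1) = (4 + 6 + 1 + 7 + 1) / 5 = 19/5 = 3.8
  mean(X_2) = (4 + 3 + 5 + 5 + 3) / 5 = 20/5 = 4
  mean(X_3) = (6 + 2 + 5 + 5 + 5) / 5 = 23/5 = 4.6

Step 2 — sample covariance S[i,j] = (1/(n-1)) · Σ_k (x_{k,i} - mean_i) · (x_{k,j} - mean_j), with n-1 = 4.
  S[X_1,X_1] = ((0.2)·(0.2) + (2.2)·(2.2) + (-2.8)·(-2.8) + (3.2)·(3.2) + (-2.8)·(-2.8)) / 4 = 30.8/4 = 7.7
  S[X_1,X_2] = ((0.2)·(0) + (2.2)·(-1) + (-2.8)·(1) + (3.2)·(1) + (-2.8)·(-1)) / 4 = 1/4 = 0.25
  S[X_1,X_3] = ((0.2)·(1.4) + (2.2)·(-2.6) + (-2.8)·(0.4) + (3.2)·(0.4) + (-2.8)·(0.4)) / 4 = -6.4/4 = -1.6
  S[X_2,X_2] = ((0)·(0) + (-1)·(-1) + (1)·(1) + (1)·(1) + (-1)·(-1)) / 4 = 4/4 = 1
  S[X_2,X_3] = ((0)·(1.4) + (-1)·(-2.6) + (1)·(0.4) + (1)·(0.4) + (-1)·(0.4)) / 4 = 3/4 = 0.75
  S[X_3,X_3] = ((1.4)·(1.4) + (-2.6)·(-2.6) + (0.4)·(0.4) + (0.4)·(0.4) + (0.4)·(0.4)) / 4 = 9.2/4 = 2.3

S is symmetric (S[j,i] = S[i,j]). Assembling:

S = [[7.7, 0.25, -1.6],
 [0.25, 1, 0.75],
 [-1.6, 0.75, 2.3]]


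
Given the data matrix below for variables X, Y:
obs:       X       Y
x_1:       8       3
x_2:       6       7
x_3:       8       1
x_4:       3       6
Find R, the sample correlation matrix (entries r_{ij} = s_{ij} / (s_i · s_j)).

Step 1 — column means:
  mean(X) = (8 + 6 + 8 + 3) / 4 = 25/4 = 6.25
  mean(Y) = (3 + 7 + 1 + 6) / 4 = 17/4 = 4.25

Step 2 — sample variances and covariances s[i,j] = (1/(n-1)) · Σ_k (x_{k,i} - mean_i) · (x_{k,j} - mean_j), with n-1 = 3:
  s[X,X] = ((1.75)·(1.75) + (-0.25)·(-0.25) + (1.75)·(1.75) + (-3.25)·(-3.25)) / 3 = 16.75/3 = 5.5833
  s[X,Y] = ((1.75)·(-1.25) + (-0.25)·(2.75) + (1.75)·(-3.25) + (-3.25)·(1.75)) / 3 = -14.25/3 = -4.75
  s[Y,Y] = ((-1.25)·(-1.25) + (2.75)·(2.75) + (-3.25)·(-3.25) + (1.75)·(1.75)) / 3 = 22.75/3 = 7.5833
  Sample standard deviations s_i = √(s[i,i]):
  s(X) = √(5.5833) = 2.3629
  s(Y) = √(7.5833) = 2.7538

Step 3 — r_{ij} = s_{ij} / (s_i · s_j):
  r[X,X] = 1 (diagonal).
  r[X,Y] = -4.75 / (2.3629 · 2.7538) = -4.75 / 6.5069 = -0.73
  r[Y,Y] = 1 (diagonal).

R is symmetric with unit diagonal. Assembling:

R = [[1, -0.73],
 [-0.73, 1]]


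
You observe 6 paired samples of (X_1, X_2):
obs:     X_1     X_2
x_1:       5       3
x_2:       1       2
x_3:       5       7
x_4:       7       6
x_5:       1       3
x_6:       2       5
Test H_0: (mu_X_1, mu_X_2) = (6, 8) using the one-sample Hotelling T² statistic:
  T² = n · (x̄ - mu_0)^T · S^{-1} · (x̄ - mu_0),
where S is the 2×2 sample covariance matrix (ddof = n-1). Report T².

Step 1 — sample mean vector:
  mean(X_1) = (5 + 1 + 5 + 7 + 1 + 2) / 6 = 21/6 = 3.5
  mean(X_2) = (3 + 2 + 7 + 6 + 3 + 5) / 6 = 26/6 = 4.3333
  x̄ = (3.5, 4.3333),  deviation x̄ - mu_0 = (3.5, 4.3333) - (6, 8) = (-2.5, -3.6667).

Step 2 — sample covariance matrix, S[i,j] = (1/(n-1)) · Σ_k (x_{k,i} - mean_i) · (x_{k,j} - mean_j), divisor n-1 = 5:
  S[X_1,X_1] = ((1.5)·(1.5) + (-2.5)·(-2.5) + (1.5)·(1.5) + (3.5)·(3.5) + (-2.5)·(-2.5) + (-1.5)·(-1.5)) / 5 = 31.5/5 = 6.3
  S[X_1,X_2] = ((1.5)·(-1.3333) + (-2.5)·(-2.3333) + (1.5)·(2.6667) + (3.5)·(1.6667) + (-2.5)·(-1.3333) + (-1.5)·(0.6667)) / 5 = 16/5 = 3.2
  S[X_2,X_2] = ((-1.3333)·(-1.3333) + (-2.3333)·(-2.3333) + (2.6667)·(2.6667) + (1.6667)·(1.6667) + (-1.3333)·(-1.3333) + (0.6667)·(0.6667)) / 5 = 19.3333/5 = 3.8667
  S = [[6.3, 3.2],
 [3.2, 3.8667]].

Step 3 — invert S. det(S) = 6.3·3.8667 - (3.2)² = 14.12.
  S^{-1} = (1/det) · [[d, -b], [-b, a]] = [[0.2738, -0.2266],
 [-0.2266, 0.4462]].

Step 4 — quadratic form (x̄ - mu_0)^T · S^{-1} · (x̄ - mu_0):
  S^{-1} · (x̄ - mu_0) = (0.1464, -1.0694),
  (x̄ - mu_0)^T · [...] = (-2.5)·(0.1464) + (-3.6667)·(-1.0694) = 3.5552.

Step 5 — scale by n: T² = 6 · 3.5552 = 21.3314.

T² ≈ 21.3314


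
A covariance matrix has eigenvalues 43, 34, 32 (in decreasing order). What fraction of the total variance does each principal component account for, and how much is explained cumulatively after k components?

Step 1 — total variance = trace(Sigma) = Σ λ_i = 43 + 34 + 32 = 109.

Step 2 — fraction explained by component i = λ_i / Σ λ:
  PC1: 43/109 = 0.3945
  PC2: 34/109 = 0.3119
  PC3: 32/109 = 0.2936

Step 3 — cumulative fraction after k components = (λ_1 + ... + λ_k) / Σ λ:
  k = 1: 43/109 = 0.3945
  k = 2: (43 + 34)/109 = 77/109 = 0.7064
  k = 3: (43 + 34 + 32)/109 = 109/109 = 1

Summary (fraction, with percent):

explained: PC1 0.3945 (39.45%), PC2 0.3119 (31.19%), PC3 0.2936 (29.36%);  cumulative: 0.3945, 0.7064, 1


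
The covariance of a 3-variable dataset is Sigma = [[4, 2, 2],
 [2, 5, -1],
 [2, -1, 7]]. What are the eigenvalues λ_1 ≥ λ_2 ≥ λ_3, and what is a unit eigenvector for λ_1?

Step 1 — characteristic polynomial p(λ) = det(λI - Sigma) = λ³ - tr·λ² + c_1·λ - det, where tr = trace, c_1 = sum of the principal 2×2 minors, det = det(Sigma):
  tr = 4 + 5 + 7 = 16,
  c_1 = (4·5 - (2)²) + (4·7 - (2)²) + (5·7 - (-1)²) = 16 + 24 + 34 = 74,
  det = 4·(5·7 - (-1)²) - (2)·((2)·7 - (-1)·(2)) + (2)·((2)·(-1) - 5·(2)) = 4·(34) - (2)·(16) + (2)·(-12) = 80.
  So p(λ) = λ³ - 16λ² + 74λ - 80.
Step 2 — look for an integer root (rational root theorem: any rational root is an integer divisor of 80). Testing λ = 8:
  p(8) = 512 - 1024 + 592 - 80 = 0  ✓
  Dividing out (λ - 8): p(λ) = (λ - 8)(λ² - 8λ + 10).
Step 3 — remaining eigenvalues from the quadratic λ² - 8λ + 10 = 0:
  Δ = 8² - 4·10 = 64 - 40 = 24,  λ = (8 ± √24)/2 = (8 ± 4.899)/2 ≈ 6.4495 or 1.5505.
  Sorted: λ_1 = 8,  λ_2 = 6.4495,  λ_3 = 1.5505  (check: sum = 16 = tr ✓).

Step 4 — unit eigenvector for λ_1 = 8: v spans the null space of (Sigma - λ_1 I), whose rows are
  r_1 = (-4, 2, 2),  r_2 = (2, -3, -1),  r_3 = (2, -1, -1).
  v is orthogonal to every row, so take v ∝ r_1 × r_2 = ((2)·(-1) - (2)·(-3), (2)·(2) - (-4)·(-1), (-4)·(-3) - (2)·(2)) = (4, 0, 8).
  Rescale (divide by 4): u = (1, 0, 2).
  ||u|| = √((1)² + (0)² + (2)²) = √(5) ≈ 2.2361,  v_1 = u/||u|| ≈ (0.4472, 0, 0.8944) (||v_1|| = 1).

λ_1 = 8,  λ_2 = 6.4495,  λ_3 = 1.5505;  v_1 ≈ (0.4472, 0, 0.8944)


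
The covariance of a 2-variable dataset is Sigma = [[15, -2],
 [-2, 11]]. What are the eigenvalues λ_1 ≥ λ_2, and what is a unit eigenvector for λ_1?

Step 1 — characteristic polynomial of 2×2 Sigma:
  det(Sigma - λI) = λ² - trace · λ + det = 0.
  trace = 15 + 11 = 26, det = 15·11 - (-2)² = 161.
Step 2 — discriminant:
  Δ = trace² - 4·det = 676 - 644 = 32.
Step 3 — eigenvalues:
  λ = (trace ± √Δ)/2 = (26 ± 5.6569)/2,
  λ_1 = 15.8284,  λ_2 = 10.1716.

Step 4 — unit eigenvector for λ_1: solve (Sigma - λ_1 I)v = 0. First row:
  (15 - 15.8284)·v_x + (-2)·v_y = 0, i.e. (-0.8284)·v_x + (-2)·v_y = 0,
  so v ∝ (b, λ_1 - a) = (-2, 0.8284); multiply by -1 so the first entry is positive: u = (2, -0.8284).
  ||u|| = √((2)² + (-0.8284)²) = √(4.6863) ≈ 2.1648,
  v_1 = u/||u|| ≈ (0.9239, -0.3827) (||v_1|| = 1).

λ_1 = 15.8284,  λ_2 = 10.1716;  v_1 ≈ (0.9239, -0.3827)


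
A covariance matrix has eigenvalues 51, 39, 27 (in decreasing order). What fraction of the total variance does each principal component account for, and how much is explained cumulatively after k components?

Step 1 — total variance = trace(Sigma) = Σ λ_i = 51 + 39 + 27 = 117.

Step 2 — fraction explained by component i = λ_i / Σ λ:
  PC1: 51/117 = 0.4359
  PC2: 39/117 = 0.3333
  PC3: 27/117 = 0.2308

Step 3 — cumulative fraction after k components = (λ_1 + ... + λ_k) / Σ λ:
  k = 1: 51/117 = 0.4359
  k = 2: (51 + 39)/117 = 90/117 = 0.7692
  k = 3: (51 + 39 + 27)/117 = 117/117 = 1

Summary (fraction, with percent):

explained: PC1 0.4359 (43.59%), PC2 0.3333 (33.33%), PC3 0.2308 (23.08%);  cumulative: 0.4359, 0.7692, 1


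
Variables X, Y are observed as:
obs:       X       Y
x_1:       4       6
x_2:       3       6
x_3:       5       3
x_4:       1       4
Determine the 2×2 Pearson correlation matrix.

Step 1 — column means:
  mean(X) = (4 + 3 + 5 + 1) / 4 = 13/4 = 3.25
  mean(Y) = (6 + 6 + 3 + 4) / 4 = 19/4 = 4.75

Step 2 — sample variances and covariances s[i,j] = (1/(n-1)) · Σ_k (x_{k,i} - mean_i) · (x_{k,j} - mean_j), with n-1 = 3:
  s[X,X] = ((0.75)·(0.75) + (-0.25)·(-0.25) + (1.75)·(1.75) + (-2.25)·(-2.25)) / 3 = 8.75/3 = 2.9167
  s[X,Y] = ((0.75)·(1.25) + (-0.25)·(1.25) + (1.75)·(-1.75) + (-2.25)·(-0.75)) / 3 = -0.75/3 = -0.25
  s[Y,Y] = ((1.25)·(1.25) + (1.25)·(1.25) + (-1.75)·(-1.75) + (-0.75)·(-0.75)) / 3 = 6.75/3 = 2.25
  Sample standard deviations s_i = √(s[i,i]):
  s(X) = √(2.9167) = 1.7078
  s(Y) = √(2.25) = 1.5

Step 3 — r_{ij} = s_{ij} / (s_i · s_j):
  r[X,X] = 1 (diagonal).
  r[X,Y] = -0.25 / (1.7078 · 1.5) = -0.25 / 2.5617 = -0.0976
  r[Y,Y] = 1 (diagonal).

R is symmetric with unit diagonal. Assembling:

R = [[1, -0.0976],
 [-0.0976, 1]]


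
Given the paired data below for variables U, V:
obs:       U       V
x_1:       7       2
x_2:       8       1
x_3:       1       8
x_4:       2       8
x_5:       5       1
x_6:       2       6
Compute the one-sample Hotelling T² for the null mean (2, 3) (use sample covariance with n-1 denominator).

Step 1 — sample mean vector:
  mean(U) = (7 + 8 + 1 + 2 + 5 + 2) / 6 = 25/6 = 4.1667
  mean(V) = (2 + 1 + 8 + 8 + 1 + 6) / 6 = 26/6 = 4.3333
  x̄ = (4.1667, 4.3333),  deviation x̄ - mu_0 = (4.1667, 4.3333) - (2, 3) = (2.1667, 1.3333).

Step 2 — sample covariance matrix, S[i,j] = (1/(n-1)) · Σ_k (x_{k,i} - mean_i) · (x_{k,j} - mean_j), divisor n-1 = 5:
  S[U,U] = ((2.8333)·(2.8333) + (3.8333)·(3.8333) + (-3.1667)·(-3.1667) + (-2.1667)·(-2.1667) + (0.8333)·(0.8333) + (-2.1667)·(-2.1667)) / 5 = 42.8333/5 = 8.5667
  S[U,V] = ((2.8333)·(-2.3333) + (3.8333)·(-3.3333) + (-3.1667)·(3.6667) + (-2.1667)·(3.6667) + (0.8333)·(-3.3333) + (-2.1667)·(1.6667)) / 5 = -45.3333/5 = -9.0667
  S[V,V] = ((-2.3333)·(-2.3333) + (-3.3333)·(-3.3333) + (3.6667)·(3.6667) + (3.6667)·(3.6667) + (-3.3333)·(-3.3333) + (1.6667)·(1.6667)) / 5 = 57.3333/5 = 11.4667
  S = [[8.5667, -9.0667],
 [-9.0667, 11.4667]].

Step 3 — invert S. det(S) = 8.5667·11.4667 - (-9.0667)² = 16.0267.
  S^{-1} = (1/det) · [[d, -b], [-b, a]] = [[0.7155, 0.5657],
 [0.5657, 0.5345]].

Step 4 — quadratic form (x̄ - mu_0)^T · S^{-1} · (x̄ - mu_0):
  S^{-1} · (x̄ - mu_0) = (2.3045, 1.9384),
  (x̄ - mu_0)^T · [...] = (2.1667)·(2.3045) + (1.3333)·(1.9384) = 7.5776.

Step 5 — scale by n: T² = 6 · 7.5776 = 45.4659.

T² ≈ 45.4659


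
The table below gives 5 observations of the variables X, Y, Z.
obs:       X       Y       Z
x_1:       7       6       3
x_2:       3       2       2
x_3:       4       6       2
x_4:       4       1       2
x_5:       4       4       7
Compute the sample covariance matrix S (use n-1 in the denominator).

Step 1 — column means:
  mean(X) = (7 + 3 + 4 + 4 + 4) / 5 = 22/5 = 4.4
  mean(Y) = (6 + 2 + 6 + 1 + 4) / 5 = 19/5 = 3.8
  mean(Z) = (3 + 2 + 2 + 2 + 7) / 5 = 16/5 = 3.2

Step 2 — sample covariance S[i,j] = (1/(n-1)) · Σ_k (x_{k,i} - mean_i) · (x_{k,j} - mean_j), with n-1 = 4.
  S[X,X] = ((2.6)·(2.6) + (-1.4)·(-1.4) + (-0.4)·(-0.4) + (-0.4)·(-0.4) + (-0.4)·(-0.4)) / 4 = 9.2/4 = 2.3
  S[X,Y] = ((2.6)·(2.2) + (-1.4)·(-1.8) + (-0.4)·(2.2) + (-0.4)·(-2.8) + (-0.4)·(0.2)) / 4 = 8.4/4 = 2.1
  S[X,Z] = ((2.6)·(-0.2) + (-1.4)·(-1.2) + (-0.4)·(-1.2) + (-0.4)·(-1.2) + (-0.4)·(3.8)) / 4 = 0.6/4 = 0.15
  S[Y,Y] = ((2.2)·(2.2) + (-1.8)·(-1.8) + (2.2)·(2.2) + (-2.8)·(-2.8) + (0.2)·(0.2)) / 4 = 20.8/4 = 5.2
  S[Y,Z] = ((2.2)·(-0.2) + (-1.8)·(-1.2) + (2.2)·(-1.2) + (-2.8)·(-1.2) + (0.2)·(3.8)) / 4 = 3.2/4 = 0.8
  S[Z,Z] = ((-0.2)·(-0.2) + (-1.2)·(-1.2) + (-1.2)·(-1.2) + (-1.2)·(-1.2) + (3.8)·(3.8)) / 4 = 18.8/4 = 4.7

S is symmetric (S[j,i] = S[i,j]). Assembling:

S = [[2.3, 2.1, 0.15],
 [2.1, 5.2, 0.8],
 [0.15, 0.8, 4.7]]


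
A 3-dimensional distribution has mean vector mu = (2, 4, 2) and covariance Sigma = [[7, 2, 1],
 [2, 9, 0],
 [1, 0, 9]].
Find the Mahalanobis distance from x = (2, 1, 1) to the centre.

Step 1 — centre the observation: (x - mu) = (0, -3, -1).

Step 2 — invert Sigma (cofactor / det for 3×3, or solve directly):
  Sigma^{-1} = [[0.1552, -0.0345, -0.0172],
 [-0.0345, 0.1188, 0.0038],
 [-0.0172, 0.0038, 0.113]].

Step 3 — form the quadratic (x - mu)^T · Sigma^{-1} · (x - mu):
  Sigma^{-1} · (x - mu) = (0.1207, -0.3602, -0.1245).
  (x - mu)^T · [Sigma^{-1} · (x - mu)] = (0)·(0.1207) + (-3)·(-0.3602) + (-1)·(-0.1245) = 1.205.

Step 4 — take square root: d = √(1.205) ≈ 1.0977.

d(x, mu) = √(1.205) ≈ 1.0977


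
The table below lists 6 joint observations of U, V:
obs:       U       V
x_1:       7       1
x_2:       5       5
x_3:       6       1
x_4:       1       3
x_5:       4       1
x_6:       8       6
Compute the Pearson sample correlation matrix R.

Step 1 — column means:
  mean(U) = (7 + 5 + 6 + 1 + 4 + 8) / 6 = 31/6 = 5.1667
  mean(V) = (1 + 5 + 1 + 3 + 1 + 6) / 6 = 17/6 = 2.8333

Step 2 — sample variances and covariances s[i,j] = (1/(n-1)) · Σ_k (x_{k,i} - mean_i) · (x_{k,j} - mean_j), with n-1 = 5:
  s[U,U] = ((1.8333)·(1.8333) + (-0.1667)·(-0.1667) + (0.8333)·(0.8333) + (-4.1667)·(-4.1667) + (-1.1667)·(-1.1667) + (2.8333)·(2.8333)) / 5 = 30.8333/5 = 6.1667
  s[U,V] = ((1.8333)·(-1.8333) + (-0.1667)·(2.1667) + (0.8333)·(-1.8333) + (-4.1667)·(0.1667) + (-1.1667)·(-1.8333) + (2.8333)·(3.1667)) / 5 = 5.1667/5 = 1.0333
  s[V,V] = ((-1.8333)·(-1.8333) + (2.1667)·(2.1667) + (-1.8333)·(-1.8333) + (0.1667)·(0.1667) + (-1.8333)·(-1.8333) + (3.1667)·(3.1667)) / 5 = 24.8333/5 = 4.9667
  Sample standard deviations s_i = √(s[i,i]):
  s(U) = √(6.1667) = 2.4833
  s(V) = √(4.9667) = 2.2286

Step 3 — r_{ij} = s_{ij} / (s_i · s_j):
  r[U,U] = 1 (diagonal).
  r[U,V] = 1.0333 / (2.4833 · 2.2286) = 1.0333 / 5.5342 = 0.1867
  r[V,V] = 1 (diagonal).

R is symmetric with unit diagonal. Assembling:

R = [[1, 0.1867],
 [0.1867, 1]]
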